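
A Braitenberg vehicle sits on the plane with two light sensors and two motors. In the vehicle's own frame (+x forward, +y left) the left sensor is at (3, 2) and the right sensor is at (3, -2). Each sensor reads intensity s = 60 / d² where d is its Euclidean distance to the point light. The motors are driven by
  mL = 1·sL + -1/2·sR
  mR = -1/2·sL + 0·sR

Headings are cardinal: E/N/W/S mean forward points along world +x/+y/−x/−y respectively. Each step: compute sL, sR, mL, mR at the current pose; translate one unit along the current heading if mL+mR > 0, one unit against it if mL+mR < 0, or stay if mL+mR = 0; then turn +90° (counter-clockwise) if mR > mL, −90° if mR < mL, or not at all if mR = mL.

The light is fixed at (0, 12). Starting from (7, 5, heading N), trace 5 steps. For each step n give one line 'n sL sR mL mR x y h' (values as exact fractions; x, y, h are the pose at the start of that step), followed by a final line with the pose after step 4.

n=0: pose=(7,5,N); sL=60/41, sR=60/97; mL=4590/3977, mR=-30/41; mL+mR=1680/3977 → advance +1; mR−mL=-7500/3977 → turn -1·90°
n=1: pose=(7,6,E); sL=15/29, sR=15/41; mL=795/2378, mR=-15/58; mL+mR=90/1189 → advance +1; mR−mL=-705/1189 → turn -1·90°
n=2: pose=(8,6,S); sL=60/181, sR=20/39; mL=530/7059, mR=-30/181; mL+mR=-640/7059 → advance -1; mR−mL=-1700/7059 → turn -1·90°
n=3: pose=(8,7,W); sL=30/37, sR=30/17; mL=-45/629, mR=-15/37; mL+mR=-300/629 → advance -1; mR−mL=-210/629 → turn -1·90°
n=4: pose=(9,7,N); sL=60/53, sR=12/25; mL=1182/1325, mR=-30/53; mL+mR=432/1325 → advance +1; mR−mL=-1932/1325 → turn -1·90°

0 60/41 60/97 4590/3977 -30/41 7 5 N
1 15/29 15/41 795/2378 -15/58 7 6 E
2 60/181 20/39 530/7059 -30/181 8 6 S
3 30/37 30/17 -45/629 -15/37 8 7 W
4 60/53 12/25 1182/1325 -30/53 9 7 N
final 9 8 E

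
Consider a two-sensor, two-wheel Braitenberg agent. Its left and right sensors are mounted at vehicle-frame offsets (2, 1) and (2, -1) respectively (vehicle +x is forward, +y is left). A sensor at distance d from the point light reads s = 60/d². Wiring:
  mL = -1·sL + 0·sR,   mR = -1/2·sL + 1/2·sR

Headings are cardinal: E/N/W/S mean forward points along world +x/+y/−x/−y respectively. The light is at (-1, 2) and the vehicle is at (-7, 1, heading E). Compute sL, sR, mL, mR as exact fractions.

15/4 3 -15/4 -3/8

left sensor world pos  = (-5, 2); dL² = 16
right sensor world pos = (-5, 0); dR² = 20
sL = 60/16 = 15/4
sR = 60/20 = 3
mL = -1·sL + 0·sR = -15/4
mR = -1/2·sL + 1/2·sR = -3/8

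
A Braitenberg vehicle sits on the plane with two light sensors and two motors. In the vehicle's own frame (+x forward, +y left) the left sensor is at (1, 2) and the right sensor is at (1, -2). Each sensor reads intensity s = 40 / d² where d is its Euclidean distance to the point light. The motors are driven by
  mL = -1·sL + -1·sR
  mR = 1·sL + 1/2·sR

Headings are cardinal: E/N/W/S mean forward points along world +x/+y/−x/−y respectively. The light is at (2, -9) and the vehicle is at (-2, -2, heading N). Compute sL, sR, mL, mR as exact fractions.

left sensor world pos  = (-4, -1); dL² = 100
right sensor world pos = (0, -1); dR² = 68
sL = 40/100 = 2/5
sR = 40/68 = 10/17
mL = -1·sL + -1·sR = -84/85
mR = 1·sL + 1/2·sR = 59/85

2/5 10/17 -84/85 59/85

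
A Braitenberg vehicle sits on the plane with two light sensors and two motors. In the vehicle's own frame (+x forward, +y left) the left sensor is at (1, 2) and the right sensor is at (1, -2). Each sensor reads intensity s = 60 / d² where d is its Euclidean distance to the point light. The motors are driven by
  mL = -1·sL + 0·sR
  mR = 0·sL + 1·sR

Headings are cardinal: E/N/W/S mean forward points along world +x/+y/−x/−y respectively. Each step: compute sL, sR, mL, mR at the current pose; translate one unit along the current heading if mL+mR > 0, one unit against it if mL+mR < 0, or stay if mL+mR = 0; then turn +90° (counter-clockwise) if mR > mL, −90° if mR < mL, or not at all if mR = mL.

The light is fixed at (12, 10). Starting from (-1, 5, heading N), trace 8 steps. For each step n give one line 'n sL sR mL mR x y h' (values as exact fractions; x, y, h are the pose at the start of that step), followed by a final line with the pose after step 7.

n=0: pose=(-1,5,N); sL=60/241, sR=60/137; mL=-60/241, mR=60/137; mL+mR=6240/33017 → advance +1; mR−mL=22680/33017 → turn +1·90°
n=1: pose=(-1,6,W); sL=15/58, sR=3/10; mL=-15/58, mR=3/10; mL+mR=6/145 → advance +1; mR−mL=81/145 → turn +1·90°
n=2: pose=(-2,6,S); sL=60/169, sR=60/281; mL=-60/169, mR=60/281; mL+mR=-6720/47489 → advance -1; mR−mL=27000/47489 → turn +1·90°
n=3: pose=(-2,7,E); sL=6/17, sR=30/97; mL=-6/17, mR=30/97; mL+mR=-72/1649 → advance -1; mR−mL=1092/1649 → turn +1·90°
n=4: pose=(-3,7,N); sL=60/293, sR=60/173; mL=-60/293, mR=60/173; mL+mR=7200/50689 → advance +1; mR−mL=27960/50689 → turn +1·90°
n=5: pose=(-3,8,W); sL=15/68, sR=15/64; mL=-15/68, mR=15/64; mL+mR=15/1088 → advance +1; mR−mL=495/1088 → turn +1·90°
n=6: pose=(-4,8,S); sL=12/41, sR=20/111; mL=-12/41, mR=20/111; mL+mR=-512/4551 → advance -1; mR−mL=2152/4551 → turn +1·90°
n=7: pose=(-4,9,E); sL=30/113, sR=10/39; mL=-30/113, mR=10/39; mL+mR=-40/4407 → advance -1; mR−mL=2300/4407 → turn +1·90°

0 60/241 60/137 -60/241 60/137 -1 5 N
1 15/58 3/10 -15/58 3/10 -1 6 W
2 60/169 60/281 -60/169 60/281 -2 6 S
3 6/17 30/97 -6/17 30/97 -2 7 E
4 60/293 60/173 -60/293 60/173 -3 7 N
5 15/68 15/64 -15/68 15/64 -3 8 W
6 12/41 20/111 -12/41 20/111 -4 8 S
7 30/113 10/39 -30/113 10/39 -4 9 E
final -5 9 N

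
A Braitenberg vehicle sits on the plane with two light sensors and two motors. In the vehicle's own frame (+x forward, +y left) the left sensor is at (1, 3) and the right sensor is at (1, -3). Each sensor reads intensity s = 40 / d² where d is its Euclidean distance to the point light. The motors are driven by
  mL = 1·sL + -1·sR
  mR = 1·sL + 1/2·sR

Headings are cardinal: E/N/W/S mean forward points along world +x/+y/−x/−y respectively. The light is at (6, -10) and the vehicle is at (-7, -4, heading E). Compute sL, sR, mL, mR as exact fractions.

left sensor world pos  = (-6, -1); dL² = 225
right sensor world pos = (-6, -7); dR² = 153
sL = 40/225 = 8/45
sR = 40/153 = 40/153
mL = 1·sL + -1·sR = -64/765
mR = 1·sL + 1/2·sR = 236/765

8/45 40/153 -64/765 236/765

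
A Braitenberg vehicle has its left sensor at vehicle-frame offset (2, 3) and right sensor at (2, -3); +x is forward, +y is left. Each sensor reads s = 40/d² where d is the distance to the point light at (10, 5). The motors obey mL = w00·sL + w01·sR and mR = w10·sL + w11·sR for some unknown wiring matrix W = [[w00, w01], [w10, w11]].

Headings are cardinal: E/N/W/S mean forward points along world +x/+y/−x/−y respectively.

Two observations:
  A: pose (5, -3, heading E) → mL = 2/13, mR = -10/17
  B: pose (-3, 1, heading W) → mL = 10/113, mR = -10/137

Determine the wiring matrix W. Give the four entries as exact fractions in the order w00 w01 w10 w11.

obs A: pose=(5,-3,E) → sL=20/17, sR=4/13, mL=2/13, mR=-10/17
obs B: pose=(-3,1,W) → sL=20/137, sR=20/113, mL=10/113, mR=-10/137
sensor matrix S = [[20/17, 4/13], [20/137, 20/113]]; det S = 558720/3421301
solve [mL_A; mL_B] = S·[w00; w01] and [mR_A; mR_B] = S·[w10; w11]:
  w00 = 0, w01 = 1/2, w10 = -1/2, w11 = 0

0 1/2 -1/2 0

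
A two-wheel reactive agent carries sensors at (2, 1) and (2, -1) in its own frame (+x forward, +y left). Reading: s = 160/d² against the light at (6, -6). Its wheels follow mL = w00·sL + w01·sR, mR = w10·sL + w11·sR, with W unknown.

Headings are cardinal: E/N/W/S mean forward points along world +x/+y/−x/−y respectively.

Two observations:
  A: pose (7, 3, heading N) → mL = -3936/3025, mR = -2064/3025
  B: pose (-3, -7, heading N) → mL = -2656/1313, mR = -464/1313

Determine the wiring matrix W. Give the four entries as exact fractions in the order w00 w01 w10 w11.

obs A: pose=(7,3,N) → sL=160/121, sR=32/25, mL=-3936/3025, mR=-2064/3025
obs B: pose=(-3,-7,N) → sL=160/101, sR=32/13, mL=-2656/1313, mR=-464/1313
sensor matrix S = [[160/121, 32/25], [160/101, 32/13]]; det S = 974848/794365
solve [mL_A; mL_B] = S·[w00; w01] and [mR_A; mR_B] = S·[w10; w11]:
  w00 = -1/2, w01 = -1/2, w10 = -1, w11 = 1/2

-1/2 -1/2 -1 1/2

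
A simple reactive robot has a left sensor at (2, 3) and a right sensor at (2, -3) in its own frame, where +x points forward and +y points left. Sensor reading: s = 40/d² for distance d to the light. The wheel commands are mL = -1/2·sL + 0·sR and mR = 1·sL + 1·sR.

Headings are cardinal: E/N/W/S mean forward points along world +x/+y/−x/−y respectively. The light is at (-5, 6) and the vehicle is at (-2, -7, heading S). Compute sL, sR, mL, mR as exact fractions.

left sensor world pos  = (1, -9); dL² = 261
right sensor world pos = (-5, -9); dR² = 225
sL = 40/261 = 40/261
sR = 40/225 = 8/45
mL = -1/2·sL + 0·sR = -20/261
mR = 1·sL + 1·sR = 48/145

40/261 8/45 -20/261 48/145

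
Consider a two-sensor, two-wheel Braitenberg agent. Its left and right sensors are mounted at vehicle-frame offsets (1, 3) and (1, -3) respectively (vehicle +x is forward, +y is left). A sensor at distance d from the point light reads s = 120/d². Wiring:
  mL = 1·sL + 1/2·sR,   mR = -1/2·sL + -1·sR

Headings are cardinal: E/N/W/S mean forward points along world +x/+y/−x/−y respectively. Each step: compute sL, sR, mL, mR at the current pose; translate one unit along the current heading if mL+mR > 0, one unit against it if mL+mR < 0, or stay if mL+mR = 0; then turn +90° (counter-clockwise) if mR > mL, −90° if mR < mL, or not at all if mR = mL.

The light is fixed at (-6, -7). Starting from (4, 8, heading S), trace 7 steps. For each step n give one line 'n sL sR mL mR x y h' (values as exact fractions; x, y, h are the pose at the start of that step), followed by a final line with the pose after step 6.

n=0: pose=(4,8,S); sL=24/73, sR=24/49; mL=2052/3577, mR=-2340/3577; mL+mR=-288/3577 → advance -1; mR−mL=-4392/3577 → turn -1·90°
n=1: pose=(4,9,W); sL=12/25, sR=60/221; mL=3402/5525, mR=-2826/5525; mL+mR=576/5525 → advance +1; mR−mL=-6228/5525 → turn -1·90°
n=2: pose=(3,9,N); sL=24/65, sR=120/433; mL=14292/28145, mR=-12996/28145; mL+mR=1296/28145 → advance +1; mR−mL=-27288/28145 → turn -1·90°
n=3: pose=(3,10,E); sL=6/25, sR=15/37; mL=819/1850, mR=-486/925; mL+mR=-153/1850 → advance -1; mR−mL=-1791/1850 → turn -1·90°
n=4: pose=(2,10,S); sL=120/377, sR=120/281; mL=56340/105937, mR=-62100/105937; mL+mR=-5760/105937 → advance -1; mR−mL=-118440/105937 → turn -1·90°
n=5: pose=(2,11,W); sL=60/137, sR=12/49; mL=3762/6713, mR=-3114/6713; mL+mR=648/6713 → advance +1; mR−mL=-6876/6713 → turn -1·90°
n=6: pose=(1,11,N); sL=120/377, sR=120/461; mL=77940/173797, mR=-72900/173797; mL+mR=5040/173797 → advance +1; mR−mL=-150840/173797 → turn -1·90°

0 24/73 24/49 2052/3577 -2340/3577 4 8 S
1 12/25 60/221 3402/5525 -2826/5525 4 9 W
2 24/65 120/433 14292/28145 -12996/28145 3 9 N
3 6/25 15/37 819/1850 -486/925 3 10 E
4 120/377 120/281 56340/105937 -62100/105937 2 10 S
5 60/137 12/49 3762/6713 -3114/6713 2 11 W
6 120/377 120/461 77940/173797 -72900/173797 1 11 N
final 1 12 E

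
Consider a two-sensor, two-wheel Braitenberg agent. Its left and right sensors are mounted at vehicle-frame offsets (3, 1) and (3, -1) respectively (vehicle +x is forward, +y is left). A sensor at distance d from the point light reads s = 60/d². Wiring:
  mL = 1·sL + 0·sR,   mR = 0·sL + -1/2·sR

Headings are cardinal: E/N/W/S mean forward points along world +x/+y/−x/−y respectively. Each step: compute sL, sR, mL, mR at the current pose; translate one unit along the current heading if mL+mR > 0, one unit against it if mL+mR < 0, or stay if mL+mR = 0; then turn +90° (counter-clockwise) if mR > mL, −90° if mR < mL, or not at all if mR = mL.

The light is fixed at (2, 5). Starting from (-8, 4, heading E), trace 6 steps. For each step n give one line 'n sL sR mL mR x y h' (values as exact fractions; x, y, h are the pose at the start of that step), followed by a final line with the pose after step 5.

n=0: pose=(-8,4,E); sL=60/49, sR=60/53; mL=60/49, mR=-30/53; mL+mR=1710/2597 → advance +1; mR−mL=-4650/2597 → turn -1·90°
n=1: pose=(-7,4,S); sL=3/4, sR=15/29; mL=3/4, mR=-15/58; mL+mR=57/116 → advance +1; mR−mL=-117/116 → turn -1·90°
n=2: pose=(-7,3,W); sL=20/51, sR=12/29; mL=20/51, mR=-6/29; mL+mR=274/1479 → advance +1; mR−mL=-886/1479 → turn -1·90°
n=3: pose=(-8,3,N); sL=30/61, sR=30/41; mL=30/61, mR=-15/41; mL+mR=315/2501 → advance +1; mR−mL=-2145/2501 → turn -1·90°
n=4: pose=(-8,4,E); sL=60/49, sR=60/53; mL=60/49, mR=-30/53; mL+mR=1710/2597 → advance +1; mR−mL=-4650/2597 → turn -1·90°
n=5: pose=(-7,4,S); sL=3/4, sR=15/29; mL=3/4, mR=-15/58; mL+mR=57/116 → advance +1; mR−mL=-117/116 → turn -1·90°

0 60/49 60/53 60/49 -30/53 -8 4 E
1 3/4 15/29 3/4 -15/58 -7 4 S
2 20/51 12/29 20/51 -6/29 -7 3 W
3 30/61 30/41 30/61 -15/41 -8 3 N
4 60/49 60/53 60/49 -30/53 -8 4 E
5 3/4 15/29 3/4 -15/58 -7 4 S
final -7 3 W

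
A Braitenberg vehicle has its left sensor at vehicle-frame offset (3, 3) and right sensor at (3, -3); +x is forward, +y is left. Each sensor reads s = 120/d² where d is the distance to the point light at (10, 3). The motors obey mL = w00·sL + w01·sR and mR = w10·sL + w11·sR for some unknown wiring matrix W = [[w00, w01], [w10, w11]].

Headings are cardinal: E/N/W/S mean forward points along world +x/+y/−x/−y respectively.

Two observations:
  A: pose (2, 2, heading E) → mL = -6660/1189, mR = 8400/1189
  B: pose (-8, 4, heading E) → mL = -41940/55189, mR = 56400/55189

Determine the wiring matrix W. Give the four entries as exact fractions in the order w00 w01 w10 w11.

-1 -1/2 1 1

obs A: pose=(2,2,E) → sL=120/29, sR=120/41, mL=-6660/1189, mR=8400/1189
obs B: pose=(-8,4,E) → sL=120/241, sR=120/229, mL=-41940/55189, mR=56400/55189
sensor matrix S = [[120/29, 120/41], [120/241, 120/229]]; det S = 46656000/65619721
solve [mL_A; mL_B] = S·[w00; w01] and [mR_A; mR_B] = S·[w10; w11]:
  w00 = -1, w01 = -1/2, w10 = 1, w11 = 1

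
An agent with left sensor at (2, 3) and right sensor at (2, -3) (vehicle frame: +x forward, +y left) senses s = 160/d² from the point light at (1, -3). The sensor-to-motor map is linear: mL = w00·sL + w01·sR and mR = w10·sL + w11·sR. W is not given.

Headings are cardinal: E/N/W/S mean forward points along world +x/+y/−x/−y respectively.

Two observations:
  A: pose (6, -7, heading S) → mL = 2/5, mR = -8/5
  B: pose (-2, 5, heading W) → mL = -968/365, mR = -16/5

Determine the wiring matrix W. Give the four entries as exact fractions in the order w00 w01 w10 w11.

obs A: pose=(6,-7,S) → sL=8/5, sR=4, mL=2/5, mR=-8/5
obs B: pose=(-2,5,W) → sL=16/5, sR=80/73, mL=-968/365, mR=-16/5
sensor matrix S = [[8/5, 4], [16/5, 80/73]]; det S = -4032/365
solve [mL_A; mL_B] = S·[w00; w01] and [mR_A; mR_B] = S·[w10; w11]:
  w00 = -1, w01 = 1/2, w10 = -1, w11 = 0

-1 1/2 -1 0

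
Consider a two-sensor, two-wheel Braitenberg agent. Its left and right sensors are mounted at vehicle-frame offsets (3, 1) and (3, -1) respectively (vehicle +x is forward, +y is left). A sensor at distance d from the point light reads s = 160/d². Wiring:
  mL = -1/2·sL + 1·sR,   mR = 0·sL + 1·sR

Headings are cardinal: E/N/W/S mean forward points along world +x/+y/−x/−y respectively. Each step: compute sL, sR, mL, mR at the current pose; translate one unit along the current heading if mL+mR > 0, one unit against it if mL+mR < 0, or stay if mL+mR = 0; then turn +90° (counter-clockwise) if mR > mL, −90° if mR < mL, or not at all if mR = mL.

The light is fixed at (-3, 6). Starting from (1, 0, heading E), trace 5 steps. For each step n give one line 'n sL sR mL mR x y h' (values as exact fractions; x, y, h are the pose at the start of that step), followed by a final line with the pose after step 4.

n=0: pose=(1,0,E); sL=80/37, sR=80/49; mL=1000/1813, mR=80/49; mL+mR=3960/1813 → advance +1; mR−mL=40/37 → turn +1·90°
n=1: pose=(2,0,N); sL=32/5, sR=32/9; mL=16/45, mR=32/9; mL+mR=176/45 → advance +1; mR−mL=16/5 → turn +1·90°
n=2: pose=(2,1,W); sL=4, sR=8; mL=6, mR=8; mL+mR=14 → advance +1; mR−mL=2 → turn +1·90°
n=3: pose=(1,1,S); sL=160/89, sR=160/73; mL=8400/6497, mR=160/73; mL+mR=22640/6497 → advance +1; mR−mL=80/89 → turn +1·90°
n=4: pose=(1,0,E); sL=80/37, sR=80/49; mL=1000/1813, mR=80/49; mL+mR=3960/1813 → advance +1; mR−mL=40/37 → turn +1·90°

0 80/37 80/49 1000/1813 80/49 1 0 E
1 32/5 32/9 16/45 32/9 2 0 N
2 4 8 6 8 2 1 W
3 160/89 160/73 8400/6497 160/73 1 1 S
4 80/37 80/49 1000/1813 80/49 1 0 E
final 2 0 N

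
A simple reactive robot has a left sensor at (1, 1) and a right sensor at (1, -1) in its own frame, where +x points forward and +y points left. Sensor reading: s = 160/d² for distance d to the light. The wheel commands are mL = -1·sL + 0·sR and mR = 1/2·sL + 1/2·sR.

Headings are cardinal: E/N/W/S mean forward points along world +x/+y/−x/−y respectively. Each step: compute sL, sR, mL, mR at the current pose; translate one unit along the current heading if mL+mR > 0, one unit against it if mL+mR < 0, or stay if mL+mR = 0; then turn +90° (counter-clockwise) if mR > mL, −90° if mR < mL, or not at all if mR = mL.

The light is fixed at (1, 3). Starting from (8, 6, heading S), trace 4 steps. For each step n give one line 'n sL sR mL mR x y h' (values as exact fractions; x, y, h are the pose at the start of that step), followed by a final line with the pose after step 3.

n=0: pose=(8,6,S); sL=40/17, sR=4; mL=-40/17, mR=54/17; mL+mR=14/17 → advance +1; mR−mL=94/17 → turn +1·90°
n=1: pose=(8,5,E); sL=160/73, sR=32/13; mL=-160/73, mR=2208/949; mL+mR=128/949 → advance +1; mR−mL=4288/949 → turn +1·90°
n=2: pose=(9,5,N); sL=80/29, sR=16/9; mL=-80/29, mR=592/261; mL+mR=-128/261 → advance -1; mR−mL=1312/261 → turn +1·90°
n=3: pose=(9,4,W); sL=160/49, sR=160/53; mL=-160/49, mR=8160/2597; mL+mR=-320/2597 → advance -1; mR−mL=16640/2597 → turn +1·90°

0 40/17 4 -40/17 54/17 8 6 S
1 160/73 32/13 -160/73 2208/949 8 5 E
2 80/29 16/9 -80/29 592/261 9 5 N
3 160/49 160/53 -160/49 8160/2597 9 4 W
final 10 4 S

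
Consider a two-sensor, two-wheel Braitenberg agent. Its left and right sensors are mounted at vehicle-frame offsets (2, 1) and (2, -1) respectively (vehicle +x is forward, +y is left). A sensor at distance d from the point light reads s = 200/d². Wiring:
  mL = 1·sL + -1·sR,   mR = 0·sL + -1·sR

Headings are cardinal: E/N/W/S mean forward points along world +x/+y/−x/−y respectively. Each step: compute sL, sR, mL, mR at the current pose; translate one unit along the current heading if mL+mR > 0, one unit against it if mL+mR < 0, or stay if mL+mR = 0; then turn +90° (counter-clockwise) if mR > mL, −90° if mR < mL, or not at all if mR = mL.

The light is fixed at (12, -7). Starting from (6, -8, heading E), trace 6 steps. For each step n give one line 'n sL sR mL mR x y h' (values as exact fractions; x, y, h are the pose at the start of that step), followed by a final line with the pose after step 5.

0 25/2 10 5/2 -10 6 -8 E
1 40/9 200/73 1120/657 -200/73 5 -8 S
2 100/41 100/41 0 -100/41 5 -7 W
3 200/53 200/29 -4800/1537 -200/29 6 -7 N
4 25/2 10 5/2 -10 6 -8 E
5 40/9 200/73 1120/657 -200/73 5 -8 S
final 5 -7 W

n=0: pose=(6,-8,E); sL=25/2, sR=10; mL=5/2, mR=-10; mL+mR=-15/2 → advance -1; mR−mL=-25/2 → turn -1·90°
n=1: pose=(5,-8,S); sL=40/9, sR=200/73; mL=1120/657, mR=-200/73; mL+mR=-680/657 → advance -1; mR−mL=-40/9 → turn -1·90°
n=2: pose=(5,-7,W); sL=100/41, sR=100/41; mL=0, mR=-100/41; mL+mR=-100/41 → advance -1; mR−mL=-100/41 → turn -1·90°
n=3: pose=(6,-7,N); sL=200/53, sR=200/29; mL=-4800/1537, mR=-200/29; mL+mR=-15400/1537 → advance -1; mR−mL=-200/53 → turn -1·90°
n=4: pose=(6,-8,E); sL=25/2, sR=10; mL=5/2, mR=-10; mL+mR=-15/2 → advance -1; mR−mL=-25/2 → turn -1·90°
n=5: pose=(5,-8,S); sL=40/9, sR=200/73; mL=1120/657, mR=-200/73; mL+mR=-680/657 → advance -1; mR−mL=-40/9 → turn -1·90°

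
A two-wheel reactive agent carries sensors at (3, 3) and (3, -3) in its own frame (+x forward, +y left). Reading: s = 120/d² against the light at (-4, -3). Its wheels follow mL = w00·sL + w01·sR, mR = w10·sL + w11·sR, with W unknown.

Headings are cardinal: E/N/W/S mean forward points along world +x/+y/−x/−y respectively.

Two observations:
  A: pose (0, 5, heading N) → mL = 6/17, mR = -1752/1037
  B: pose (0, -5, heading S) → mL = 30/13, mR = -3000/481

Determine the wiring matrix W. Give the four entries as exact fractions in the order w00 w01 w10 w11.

0 1/2 -1 -1

obs A: pose=(0,5,N) → sL=60/61, sR=12/17, mL=6/17, mR=-1752/1037
obs B: pose=(0,-5,S) → sL=60/37, sR=60/13, mL=30/13, mR=-3000/481
sensor matrix S = [[60/61, 12/17], [60/37, 60/13]]; det S = 1693440/498797
solve [mL_A; mL_B] = S·[w00; w01] and [mR_A; mR_B] = S·[w10; w11]:
  w00 = 0, w01 = 1/2, w10 = -1, w11 = -1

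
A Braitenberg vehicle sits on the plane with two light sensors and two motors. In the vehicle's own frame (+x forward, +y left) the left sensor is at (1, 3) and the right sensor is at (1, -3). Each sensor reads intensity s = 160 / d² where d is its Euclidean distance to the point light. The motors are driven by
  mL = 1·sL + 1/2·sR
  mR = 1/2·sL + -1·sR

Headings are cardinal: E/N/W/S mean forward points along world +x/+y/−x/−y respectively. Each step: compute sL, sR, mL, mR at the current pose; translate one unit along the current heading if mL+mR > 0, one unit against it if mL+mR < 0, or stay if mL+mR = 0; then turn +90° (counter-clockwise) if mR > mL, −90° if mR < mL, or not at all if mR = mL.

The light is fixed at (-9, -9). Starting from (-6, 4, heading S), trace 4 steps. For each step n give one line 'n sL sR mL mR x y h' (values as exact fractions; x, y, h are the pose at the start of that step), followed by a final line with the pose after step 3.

0 8/9 10/9 13/9 -2/3 -6 4 S
1 32/17 160/229 8688/3893 944/3893 -6 3 W
2 16/17 80/97 2232/1649 -584/1649 -7 3 N
3 32/53 160/109 7728/5777 -6736/5777 -7 4 E
final -6 4 S

n=0: pose=(-6,4,S); sL=8/9, sR=10/9; mL=13/9, mR=-2/3; mL+mR=7/9 → advance +1; mR−mL=-19/9 → turn -1·90°
n=1: pose=(-6,3,W); sL=32/17, sR=160/229; mL=8688/3893, mR=944/3893; mL+mR=9632/3893 → advance +1; mR−mL=-7744/3893 → turn -1·90°
n=2: pose=(-7,3,N); sL=16/17, sR=80/97; mL=2232/1649, mR=-584/1649; mL+mR=1648/1649 → advance +1; mR−mL=-2816/1649 → turn -1·90°
n=3: pose=(-7,4,E); sL=32/53, sR=160/109; mL=7728/5777, mR=-6736/5777; mL+mR=992/5777 → advance +1; mR−mL=-14464/5777 → turn -1·90°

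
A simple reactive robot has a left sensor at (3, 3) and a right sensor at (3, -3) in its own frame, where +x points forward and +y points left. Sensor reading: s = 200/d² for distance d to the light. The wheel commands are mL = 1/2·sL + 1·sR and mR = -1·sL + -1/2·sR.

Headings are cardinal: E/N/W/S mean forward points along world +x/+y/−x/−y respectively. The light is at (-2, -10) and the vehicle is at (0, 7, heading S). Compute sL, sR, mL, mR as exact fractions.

200/221 200/197 63900/43537 -61500/43537

left sensor world pos  = (3, 4); dL² = 221
right sensor world pos = (-3, 4); dR² = 197
sL = 200/221 = 200/221
sR = 200/197 = 200/197
mL = 1/2·sL + 1·sR = 63900/43537
mR = -1·sL + -1/2·sR = -61500/43537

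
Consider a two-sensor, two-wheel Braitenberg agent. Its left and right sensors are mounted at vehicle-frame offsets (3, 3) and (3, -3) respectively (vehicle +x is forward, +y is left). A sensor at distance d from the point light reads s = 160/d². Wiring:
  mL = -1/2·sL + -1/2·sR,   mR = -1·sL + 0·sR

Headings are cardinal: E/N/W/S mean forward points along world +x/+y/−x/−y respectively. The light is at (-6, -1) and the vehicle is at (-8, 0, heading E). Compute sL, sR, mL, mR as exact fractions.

160/17 32 -352/17 -160/17

left sensor world pos  = (-5, 3); dL² = 17
right sensor world pos = (-5, -3); dR² = 5
sL = 160/17 = 160/17
sR = 160/5 = 32
mL = -1/2·sL + -1/2·sR = -352/17
mR = -1·sL + 0·sR = -160/17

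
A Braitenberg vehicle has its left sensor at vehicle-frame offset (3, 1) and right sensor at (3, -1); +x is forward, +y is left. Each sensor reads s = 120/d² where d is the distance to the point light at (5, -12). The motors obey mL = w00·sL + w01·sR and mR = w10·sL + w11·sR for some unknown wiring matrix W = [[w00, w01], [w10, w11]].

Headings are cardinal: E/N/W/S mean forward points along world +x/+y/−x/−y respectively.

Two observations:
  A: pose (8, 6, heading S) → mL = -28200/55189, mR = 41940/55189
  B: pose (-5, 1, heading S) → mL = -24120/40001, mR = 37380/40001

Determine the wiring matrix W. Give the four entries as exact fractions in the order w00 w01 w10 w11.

obs A: pose=(8,6,S) → sL=120/241, sR=120/229, mL=-28200/55189, mR=41940/55189
obs B: pose=(-5,1,S) → sL=120/181, sR=120/221, mL=-24120/40001, mR=37380/40001
sensor matrix S = [[120/241, 120/229], [120/181, 120/221]]; det S = -170092800/2207615189
solve [mL_A; mL_B] = S·[w00; w01] and [mR_A; mR_B] = S·[w10; w11]:
  w00 = -1/2, w01 = -1/2, w10 = 1, w11 = 1/2

-1/2 -1/2 1 1/2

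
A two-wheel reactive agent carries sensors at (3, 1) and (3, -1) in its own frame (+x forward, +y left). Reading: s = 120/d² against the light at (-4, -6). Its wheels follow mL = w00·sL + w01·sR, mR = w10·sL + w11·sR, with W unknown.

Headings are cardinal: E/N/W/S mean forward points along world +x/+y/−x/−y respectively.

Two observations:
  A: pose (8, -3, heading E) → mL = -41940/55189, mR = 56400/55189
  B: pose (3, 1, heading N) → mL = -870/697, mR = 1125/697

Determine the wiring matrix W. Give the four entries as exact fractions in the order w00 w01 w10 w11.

-1 -1/2 1 1

obs A: pose=(8,-3,E) → sL=120/241, sR=120/229, mL=-41940/55189, mR=56400/55189
obs B: pose=(3,1,N) → sL=15/17, sR=30/41, mL=-870/697, mR=1125/697
sensor matrix S = [[120/241, 120/229], [15/17, 30/41]]; det S = -3771000/38466733
solve [mL_A; mL_B] = S·[w00; w01] and [mR_A; mR_B] = S·[w10; w11]:
  w00 = -1, w01 = -1/2, w10 = 1, w11 = 1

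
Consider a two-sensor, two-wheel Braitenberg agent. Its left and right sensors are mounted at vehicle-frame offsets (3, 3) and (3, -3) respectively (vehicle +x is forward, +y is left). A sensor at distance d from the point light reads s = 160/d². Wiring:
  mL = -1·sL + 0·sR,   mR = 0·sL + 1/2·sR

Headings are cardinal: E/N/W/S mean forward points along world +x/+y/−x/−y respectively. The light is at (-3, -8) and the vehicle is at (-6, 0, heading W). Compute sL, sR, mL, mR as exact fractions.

left sensor world pos  = (-9, -3); dL² = 61
right sensor world pos = (-9, 3); dR² = 157
sL = 160/61 = 160/61
sR = 160/157 = 160/157
mL = -1·sL + 0·sR = -160/61
mR = 0·sL + 1/2·sR = 80/157

160/61 160/157 -160/61 80/157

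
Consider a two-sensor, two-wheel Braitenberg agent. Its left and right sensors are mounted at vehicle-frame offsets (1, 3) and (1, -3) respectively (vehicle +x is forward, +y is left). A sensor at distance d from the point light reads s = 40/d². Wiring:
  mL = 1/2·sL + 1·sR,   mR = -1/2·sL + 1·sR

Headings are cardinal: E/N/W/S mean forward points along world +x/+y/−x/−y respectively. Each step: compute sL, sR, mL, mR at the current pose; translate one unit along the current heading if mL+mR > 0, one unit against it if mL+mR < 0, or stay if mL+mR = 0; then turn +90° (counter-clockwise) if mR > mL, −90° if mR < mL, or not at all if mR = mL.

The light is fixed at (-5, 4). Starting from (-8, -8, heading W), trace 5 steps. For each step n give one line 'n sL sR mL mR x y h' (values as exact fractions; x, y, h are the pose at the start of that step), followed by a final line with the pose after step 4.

n=0: pose=(-8,-8,W); sL=40/241, sR=40/97; mL=11580/23377, mR=7700/23377; mL+mR=80/97 → advance +1; mR−mL=-40/241 → turn -1·90°
n=1: pose=(-9,-8,N); sL=4/17, sR=20/61; mL=462/1037, mR=218/1037; mL+mR=40/61 → advance +1; mR−mL=-4/17 → turn -1·90°
n=2: pose=(-9,-7,E); sL=40/73, sR=8/41; mL=1404/2993, mR=-236/2993; mL+mR=16/41 → advance +1; mR−mL=-40/73 → turn -1·90°
n=3: pose=(-8,-7,S); sL=5/18, sR=2/9; mL=13/36, mR=1/12; mL+mR=4/9 → advance +1; mR−mL=-5/18 → turn -1·90°
n=4: pose=(-8,-8,W); sL=40/241, sR=40/97; mL=11580/23377, mR=7700/23377; mL+mR=80/97 → advance +1; mR−mL=-40/241 → turn -1·90°

0 40/241 40/97 11580/23377 7700/23377 -8 -8 W
1 4/17 20/61 462/1037 218/1037 -9 -8 N
2 40/73 8/41 1404/2993 -236/2993 -9 -7 E
3 5/18 2/9 13/36 1/12 -8 -7 S
4 40/241 40/97 11580/23377 7700/23377 -8 -8 W
final -9 -8 N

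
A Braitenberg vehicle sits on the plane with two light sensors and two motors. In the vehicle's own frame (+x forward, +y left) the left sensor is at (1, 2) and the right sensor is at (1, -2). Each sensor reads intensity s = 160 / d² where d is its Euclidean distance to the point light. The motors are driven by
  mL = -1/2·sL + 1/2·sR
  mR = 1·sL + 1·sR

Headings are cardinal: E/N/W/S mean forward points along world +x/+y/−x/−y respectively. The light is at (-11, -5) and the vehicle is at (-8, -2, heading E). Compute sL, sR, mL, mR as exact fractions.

left sensor world pos  = (-7, 0); dL² = 41
right sensor world pos = (-7, -4); dR² = 17
sL = 160/41 = 160/41
sR = 160/17 = 160/17
mL = -1/2·sL + 1/2·sR = 1920/697
mR = 1·sL + 1·sR = 9280/697

160/41 160/17 1920/697 9280/697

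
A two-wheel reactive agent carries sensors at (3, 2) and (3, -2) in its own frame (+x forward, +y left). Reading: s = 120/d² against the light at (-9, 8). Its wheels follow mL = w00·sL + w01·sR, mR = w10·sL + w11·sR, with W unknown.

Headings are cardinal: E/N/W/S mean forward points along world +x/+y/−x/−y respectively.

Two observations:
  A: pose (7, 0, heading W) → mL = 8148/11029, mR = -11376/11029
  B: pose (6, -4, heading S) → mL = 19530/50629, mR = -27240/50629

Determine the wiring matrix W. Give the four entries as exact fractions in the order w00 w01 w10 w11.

obs A: pose=(7,0,W) → sL=120/269, sR=24/41, mL=8148/11029, mR=-11376/11029
obs B: pose=(6,-4,S) → sL=60/257, sR=60/197, mL=19530/50629, mR=-27240/50629
sensor matrix S = [[120/269, 24/41], [60/257, 60/197]]; det S = -443520/558387241
solve [mL_A; mL_B] = S·[w00; w01] and [mR_A; mR_B] = S·[w10; w11]:
  w00 = 1, w01 = 1/2, w10 = -1, w11 = -1

1 1/2 -1 -1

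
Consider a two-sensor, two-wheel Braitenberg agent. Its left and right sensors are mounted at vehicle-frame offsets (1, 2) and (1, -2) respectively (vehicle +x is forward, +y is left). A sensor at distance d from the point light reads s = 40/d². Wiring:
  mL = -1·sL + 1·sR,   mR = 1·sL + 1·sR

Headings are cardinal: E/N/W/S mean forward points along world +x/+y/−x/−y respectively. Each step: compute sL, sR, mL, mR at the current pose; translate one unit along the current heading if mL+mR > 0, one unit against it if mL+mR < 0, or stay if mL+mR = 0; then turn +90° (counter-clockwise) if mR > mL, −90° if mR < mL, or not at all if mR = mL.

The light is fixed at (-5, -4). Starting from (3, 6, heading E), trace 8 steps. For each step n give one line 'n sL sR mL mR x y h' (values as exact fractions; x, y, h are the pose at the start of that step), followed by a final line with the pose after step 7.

n=0: pose=(3,6,E); sL=8/45, sR=8/29; mL=128/1305, mR=592/1305; mL+mR=16/29 → advance +1; mR−mL=16/45 → turn +1·90°
n=1: pose=(4,6,N); sL=4/17, sR=20/121; mL=-144/2057, mR=824/2057; mL+mR=40/121 → advance +1; mR−mL=8/17 → turn +1·90°
n=2: pose=(4,7,W); sL=8/29, sR=40/233; mL=-704/6757, mR=3024/6757; mL+mR=80/233 → advance +1; mR−mL=16/29 → turn +1·90°
n=3: pose=(3,7,S); sL=1/5, sR=5/17; mL=8/85, mR=42/85; mL+mR=10/17 → advance +1; mR−mL=2/5 → turn +1·90°
n=4: pose=(3,6,E); sL=8/45, sR=8/29; mL=128/1305, mR=592/1305; mL+mR=16/29 → advance +1; mR−mL=16/45 → turn +1·90°
n=5: pose=(4,6,N); sL=4/17, sR=20/121; mL=-144/2057, mR=824/2057; mL+mR=40/121 → advance +1; mR−mL=8/17 → turn +1·90°
n=6: pose=(4,7,W); sL=8/29, sR=40/233; mL=-704/6757, mR=3024/6757; mL+mR=80/233 → advance +1; mR−mL=16/29 → turn +1·90°
n=7: pose=(3,7,S); sL=1/5, sR=5/17; mL=8/85, mR=42/85; mL+mR=10/17 → advance +1; mR−mL=2/5 → turn +1·90°

0 8/45 8/29 128/1305 592/1305 3 6 E
1 4/17 20/121 -144/2057 824/2057 4 6 N
2 8/29 40/233 -704/6757 3024/6757 4 7 W
3 1/5 5/17 8/85 42/85 3 7 S
4 8/45 8/29 128/1305 592/1305 3 6 E
5 4/17 20/121 -144/2057 824/2057 4 6 N
6 8/29 40/233 -704/6757 3024/6757 4 7 W
7 1/5 5/17 8/85 42/85 3 7 S
final 3 6 E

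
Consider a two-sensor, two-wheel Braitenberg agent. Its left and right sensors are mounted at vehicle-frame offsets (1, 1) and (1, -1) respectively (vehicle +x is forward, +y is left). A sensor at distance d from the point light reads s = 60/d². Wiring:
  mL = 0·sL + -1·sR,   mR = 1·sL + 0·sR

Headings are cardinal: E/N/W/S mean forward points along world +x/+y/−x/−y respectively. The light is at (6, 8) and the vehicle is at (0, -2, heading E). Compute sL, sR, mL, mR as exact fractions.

30/53 30/73 -30/73 30/53

left sensor world pos  = (1, -1); dL² = 106
right sensor world pos = (1, -3); dR² = 146
sL = 60/106 = 30/53
sR = 60/146 = 30/73
mL = 0·sL + -1·sR = -30/73
mR = 1·sL + 0·sR = 30/53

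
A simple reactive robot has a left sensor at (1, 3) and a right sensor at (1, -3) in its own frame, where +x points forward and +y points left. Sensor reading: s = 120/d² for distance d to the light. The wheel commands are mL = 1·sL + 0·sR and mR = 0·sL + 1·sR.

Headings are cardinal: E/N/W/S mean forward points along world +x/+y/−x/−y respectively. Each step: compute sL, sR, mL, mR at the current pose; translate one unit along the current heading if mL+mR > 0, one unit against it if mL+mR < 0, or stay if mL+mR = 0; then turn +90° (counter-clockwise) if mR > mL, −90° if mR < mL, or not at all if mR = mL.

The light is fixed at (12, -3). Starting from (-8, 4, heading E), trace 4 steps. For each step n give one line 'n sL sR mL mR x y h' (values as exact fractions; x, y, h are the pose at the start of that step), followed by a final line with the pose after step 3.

n=0: pose=(-8,4,E); sL=120/461, sR=120/377; mL=120/461, mR=120/377; mL+mR=100560/173797 → advance +1; mR−mL=10080/173797 → turn +1·90°
n=1: pose=(-7,4,N); sL=30/137, sR=3/8; mL=30/137, mR=3/8; mL+mR=651/1096 → advance +1; mR−mL=171/1096 → turn +1·90°
n=2: pose=(-7,5,W); sL=24/85, sR=120/521; mL=24/85, mR=120/521; mL+mR=22704/44285 → advance +1; mR−mL=-2304/44285 → turn -1·90°
n=3: pose=(-8,5,N); sL=12/61, sR=12/37; mL=12/61, mR=12/37; mL+mR=1176/2257 → advance +1; mR−mL=288/2257 → turn +1·90°

0 120/461 120/377 120/461 120/377 -8 4 E
1 30/137 3/8 30/137 3/8 -7 4 N
2 24/85 120/521 24/85 120/521 -7 5 W
3 12/61 12/37 12/61 12/37 -8 5 N
final -8 6 W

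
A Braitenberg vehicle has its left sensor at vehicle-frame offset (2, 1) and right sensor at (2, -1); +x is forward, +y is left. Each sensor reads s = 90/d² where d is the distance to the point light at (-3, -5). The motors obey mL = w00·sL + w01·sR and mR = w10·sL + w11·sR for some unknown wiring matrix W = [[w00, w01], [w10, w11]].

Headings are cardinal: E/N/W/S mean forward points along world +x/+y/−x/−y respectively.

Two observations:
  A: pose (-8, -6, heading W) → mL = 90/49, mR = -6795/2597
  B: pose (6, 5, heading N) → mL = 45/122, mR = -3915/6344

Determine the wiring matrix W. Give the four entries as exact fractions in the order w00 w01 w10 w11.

0 1 -1 -1/2

obs A: pose=(-8,-6,W) → sL=90/53, sR=90/49, mL=90/49, mR=-6795/2597
obs B: pose=(6,5,N) → sL=45/104, sR=45/122, mL=45/122, mR=-3915/6344
sensor matrix S = [[90/53, 90/49], [45/104, 45/122]]; det S = -1387125/8237684
solve [mL_A; mL_B] = S·[w00; w01] and [mR_A; mR_B] = S·[w10; w11]:
  w00 = 0, w01 = 1, w10 = -1, w11 = -1/2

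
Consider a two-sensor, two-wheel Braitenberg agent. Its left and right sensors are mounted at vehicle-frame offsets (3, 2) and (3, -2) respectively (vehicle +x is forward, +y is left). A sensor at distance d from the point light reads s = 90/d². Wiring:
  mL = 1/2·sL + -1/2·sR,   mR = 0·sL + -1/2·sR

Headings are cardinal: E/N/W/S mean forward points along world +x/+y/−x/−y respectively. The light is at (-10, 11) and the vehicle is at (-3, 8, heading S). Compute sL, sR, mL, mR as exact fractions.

left sensor world pos  = (-1, 5); dL² = 117
right sensor world pos = (-5, 5); dR² = 61
sL = 90/117 = 10/13
sR = 90/61 = 90/61
mL = 1/2·sL + -1/2·sR = -280/793
mR = 0·sL + -1/2·sR = -45/61

10/13 90/61 -280/793 -45/61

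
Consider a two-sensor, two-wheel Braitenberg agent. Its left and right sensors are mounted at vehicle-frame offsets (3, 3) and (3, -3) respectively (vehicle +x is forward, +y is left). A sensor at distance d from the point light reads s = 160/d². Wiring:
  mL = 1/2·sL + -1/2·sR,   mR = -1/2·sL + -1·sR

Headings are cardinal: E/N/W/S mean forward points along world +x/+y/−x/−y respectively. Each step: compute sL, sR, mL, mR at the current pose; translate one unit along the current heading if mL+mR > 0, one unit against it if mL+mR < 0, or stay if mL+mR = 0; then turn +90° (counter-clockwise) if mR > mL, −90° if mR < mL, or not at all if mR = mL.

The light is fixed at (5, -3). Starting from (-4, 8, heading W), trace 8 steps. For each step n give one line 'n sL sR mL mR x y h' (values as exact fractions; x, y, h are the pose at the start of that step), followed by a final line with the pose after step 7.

n=0: pose=(-4,8,W); sL=10/13, sR=8/17; mL=33/221, mR=-189/221; mL+mR=-12/17 → advance -1; mR−mL=-222/221 → turn -1·90°
n=1: pose=(-3,8,N); sL=160/317, sR=160/221; mL=-7680/70057, mR=-68400/70057; mL+mR=-240/221 → advance -1; mR−mL=-60720/70057 → turn -1·90°
n=2: pose=(-3,7,E); sL=80/97, sR=80/37; mL=-2400/3589, mR=-9240/3589; mL+mR=-120/37 → advance -1; mR−mL=-6840/3589 → turn -1·90°
n=3: pose=(-4,7,S); sL=32/17, sR=160/193; mL=1728/3281, mR=-5808/3281; mL+mR=-240/193 → advance -1; mR−mL=-7536/3281 → turn -1·90°
n=4: pose=(-4,8,W); sL=10/13, sR=8/17; mL=33/221, mR=-189/221; mL+mR=-12/17 → advance -1; mR−mL=-222/221 → turn -1·90°
n=5: pose=(-3,8,N); sL=160/317, sR=160/221; mL=-7680/70057, mR=-68400/70057; mL+mR=-240/221 → advance -1; mR−mL=-60720/70057 → turn -1·90°
n=6: pose=(-3,7,E); sL=80/97, sR=80/37; mL=-2400/3589, mR=-9240/3589; mL+mR=-120/37 → advance -1; mR−mL=-6840/3589 → turn -1·90°
n=7: pose=(-4,7,S); sL=32/17, sR=160/193; mL=1728/3281, mR=-5808/3281; mL+mR=-240/193 → advance -1; mR−mL=-7536/3281 → turn -1·90°

0 10/13 8/17 33/221 -189/221 -4 8 W
1 160/317 160/221 -7680/70057 -68400/70057 -3 8 N
2 80/97 80/37 -2400/3589 -9240/3589 -3 7 E
3 32/17 160/193 1728/3281 -5808/3281 -4 7 S
4 10/13 8/17 33/221 -189/221 -4 8 W
5 160/317 160/221 -7680/70057 -68400/70057 -3 8 N
6 80/97 80/37 -2400/3589 -9240/3589 -3 7 E
7 32/17 160/193 1728/3281 -5808/3281 -4 7 S
final -4 8 W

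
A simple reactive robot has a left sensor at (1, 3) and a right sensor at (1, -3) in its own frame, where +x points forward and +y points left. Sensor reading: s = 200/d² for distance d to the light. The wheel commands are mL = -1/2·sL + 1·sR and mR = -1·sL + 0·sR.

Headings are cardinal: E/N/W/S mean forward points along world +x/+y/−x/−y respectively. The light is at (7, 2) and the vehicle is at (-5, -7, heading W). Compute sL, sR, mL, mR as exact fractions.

200/313 40/41 8420/12833 -200/313

left sensor world pos  = (-6, -10); dL² = 313
right sensor world pos = (-6, -4); dR² = 205
sL = 200/313 = 200/313
sR = 200/205 = 40/41
mL = -1/2·sL + 1·sR = 8420/12833
mR = -1·sL + 0·sR = -200/313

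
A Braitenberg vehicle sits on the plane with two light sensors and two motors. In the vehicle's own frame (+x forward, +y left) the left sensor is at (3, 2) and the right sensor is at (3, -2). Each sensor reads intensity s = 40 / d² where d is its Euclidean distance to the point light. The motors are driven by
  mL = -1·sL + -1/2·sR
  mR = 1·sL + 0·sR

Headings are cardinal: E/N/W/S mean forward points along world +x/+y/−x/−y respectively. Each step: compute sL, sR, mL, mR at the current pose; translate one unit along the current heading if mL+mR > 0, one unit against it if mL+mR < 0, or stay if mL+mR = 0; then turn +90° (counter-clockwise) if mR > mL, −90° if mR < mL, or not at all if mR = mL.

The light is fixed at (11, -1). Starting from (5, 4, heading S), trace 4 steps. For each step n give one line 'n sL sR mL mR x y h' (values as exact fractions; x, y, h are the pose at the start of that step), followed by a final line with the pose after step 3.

n=0: pose=(5,4,S); sL=2, sR=10/17; mL=-39/17, mR=2; mL+mR=-5/17 → advance -1; mR−mL=73/17 → turn +1·90°
n=1: pose=(5,5,E); sL=40/73, sR=8/5; mL=-492/365, mR=40/73; mL+mR=-4/5 → advance -1; mR−mL=692/365 → turn +1·90°
n=2: pose=(4,5,N); sL=20/81, sR=20/53; mL=-1870/4293, mR=20/81; mL+mR=-10/53 → advance -1; mR−mL=2930/4293 → turn +1·90°
n=3: pose=(4,4,W); sL=40/109, sR=40/149; mL=-8140/16241, mR=40/109; mL+mR=-20/149 → advance -1; mR−mL=14100/16241 → turn +1·90°

0 2 10/17 -39/17 2 5 4 S
1 40/73 8/5 -492/365 40/73 5 5 E
2 20/81 20/53 -1870/4293 20/81 4 5 N
3 40/109 40/149 -8140/16241 40/109 4 4 W
final 5 4 S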